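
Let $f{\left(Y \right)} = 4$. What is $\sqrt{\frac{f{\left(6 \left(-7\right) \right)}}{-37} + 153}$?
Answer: $\frac{\sqrt{209309}}{37} \approx 12.365$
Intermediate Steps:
$\sqrt{\frac{f{\left(6 \left(-7\right) \right)}}{-37} + 153} = \sqrt{\frac{4}{-37} + 153} = \sqrt{4 \left(- \frac{1}{37}\right) + 153} = \sqrt{- \frac{4}{37} + 153} = \sqrt{\frac{5657}{37}} = \frac{\sqrt{209309}}{37}$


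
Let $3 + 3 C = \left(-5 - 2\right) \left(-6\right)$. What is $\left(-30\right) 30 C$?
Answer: $-11700$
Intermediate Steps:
$C = 13$ ($C = -1 + \frac{\left(-5 - 2\right) \left(-6\right)}{3} = -1 + \frac{\left(-7\right) \left(-6\right)}{3} = -1 + \frac{1}{3} \cdot 42 = -1 + 14 = 13$)
$\left(-30\right) 30 C = \left(-30\right) 30 \cdot 13 = \left(-900\right) 13 = -11700$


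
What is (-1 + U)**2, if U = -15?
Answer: 256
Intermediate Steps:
(-1 + U)**2 = (-1 - 15)**2 = (-16)**2 = 256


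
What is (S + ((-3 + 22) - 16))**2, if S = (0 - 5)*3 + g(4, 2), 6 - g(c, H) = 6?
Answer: 144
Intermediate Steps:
g(c, H) = 0 (g(c, H) = 6 - 1*6 = 6 - 6 = 0)
S = -15 (S = (0 - 5)*3 + 0 = -5*3 + 0 = -15 + 0 = -15)
(S + ((-3 + 22) - 16))**2 = (-15 + ((-3 + 22) - 16))**2 = (-15 + (19 - 16))**2 = (-15 + 3)**2 = (-12)**2 = 144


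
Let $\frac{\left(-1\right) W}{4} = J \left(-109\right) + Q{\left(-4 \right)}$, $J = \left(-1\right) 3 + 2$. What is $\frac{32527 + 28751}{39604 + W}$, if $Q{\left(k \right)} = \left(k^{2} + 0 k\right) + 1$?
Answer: $\frac{30639}{19550} \approx 1.5672$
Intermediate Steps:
$Q{\left(k \right)} = 1 + k^{2}$ ($Q{\left(k \right)} = \left(k^{2} + 0\right) + 1 = k^{2} + 1 = 1 + k^{2}$)
$J = -1$ ($J = -3 + 2 = -1$)
$W = -504$ ($W = - 4 \left(\left(-1\right) \left(-109\right) + \left(1 + \left(-4\right)^{2}\right)\right) = - 4 \left(109 + \left(1 + 16\right)\right) = - 4 \left(109 + 17\right) = \left(-4\right) 126 = -504$)
$\frac{32527 + 28751}{39604 + W} = \frac{32527 + 28751}{39604 - 504} = \frac{61278}{39100} = 61278 \cdot \frac{1}{39100} = \frac{30639}{19550}$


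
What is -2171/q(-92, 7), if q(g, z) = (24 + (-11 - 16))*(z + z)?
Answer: 2171/42 ≈ 51.690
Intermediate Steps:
q(g, z) = -6*z (q(g, z) = (24 - 27)*(2*z) = -6*z)
-2171/q(-92, 7) = -2171/((-6*7)) = -2171/(-42) = -2171*(-1/42) = 2171/42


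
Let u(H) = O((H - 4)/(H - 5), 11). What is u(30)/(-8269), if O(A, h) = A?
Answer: -26/206725 ≈ -0.00012577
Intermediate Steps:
u(H) = (-4 + H)/(-5 + H) (u(H) = (H - 4)/(H - 5) = (-4 + H)/(-5 + H))
u(30)/(-8269) = ((-4 + 30)/(-5 + 30))/(-8269) = (26/25)*(-1/8269) = -26/206725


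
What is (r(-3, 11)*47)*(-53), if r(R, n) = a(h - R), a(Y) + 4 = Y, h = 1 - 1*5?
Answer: 12455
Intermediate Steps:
h = -4 (h = 1 - 5 = -4)
a(Y) = -4 + Y
r(R, n) = -8 - R (r(R, n) = -4 + (-4 - R) = -8 - R)
(r(-3, 11)*47)*(-53) = ((-8 - 1*(-3))*47)*(-53) = ((-8 + 3)*47)*(-53) = -5*47*(-53) = -235*(-53) = 12455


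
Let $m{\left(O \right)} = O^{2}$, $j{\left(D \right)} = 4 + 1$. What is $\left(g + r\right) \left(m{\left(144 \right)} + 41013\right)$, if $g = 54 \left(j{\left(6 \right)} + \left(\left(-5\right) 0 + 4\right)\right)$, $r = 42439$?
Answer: $2650575825$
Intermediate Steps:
$j{\left(D \right)} = 5$
$g = 486$ ($g = 54 \left(5 + \left(\left(-5\right) 0 + 4\right)\right) = 54 \left(5 + \left(0 + 4\right)\right) = 54 \left(5 + 4\right) = 54 \cdot 9 = 486$)
$\left(g + r\right) \left(m{\left(144 \right)} + 41013\right) = \left(486 + 42439\right) \left(144^{2} + 41013\right) = 42925 \left(20736 + 41013\right) = 42925 \cdot 61749 = 2650575825$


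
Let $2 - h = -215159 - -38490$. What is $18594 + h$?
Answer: $195265$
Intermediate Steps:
$h = 176671$ ($h = 2 - \left(-215159 - -38490\right) = 2 - \left(-215159 + 38490\right) = 2 - -176669 = 2 + 176669 = 176671$)
$18594 + h = 18594 + 176671 = 195265$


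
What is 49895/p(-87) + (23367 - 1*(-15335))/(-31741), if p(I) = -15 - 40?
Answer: -317169161/349151 ≈ -908.40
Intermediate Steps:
p(I) = -55
49895/p(-87) + (23367 - 1*(-15335))/(-31741) = 49895/(-55) + (23367 - 1*(-15335))/(-31741) = 49895*(-1/55) + (23367 + 15335)*(-1/31741) = -9979/11 + 38702*(-1/31741) = -9979/11 - 38702/31741 = -317169161/349151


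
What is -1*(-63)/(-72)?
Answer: -7/8 ≈ -0.87500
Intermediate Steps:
-1*(-63)/(-72) = 63*(-1/72) = -7/8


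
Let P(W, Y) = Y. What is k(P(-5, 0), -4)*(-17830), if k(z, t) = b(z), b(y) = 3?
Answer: -53490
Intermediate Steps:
k(z, t) = 3
k(P(-5, 0), -4)*(-17830) = 3*(-17830) = -53490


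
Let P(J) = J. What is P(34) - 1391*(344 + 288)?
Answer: -879078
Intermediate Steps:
P(34) - 1391*(344 + 288) = 34 - 1391*(344 + 288) = 34 - 1391*632 = 34 - 879112 = -879078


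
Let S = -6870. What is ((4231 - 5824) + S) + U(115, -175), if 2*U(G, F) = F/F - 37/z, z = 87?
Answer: -736256/87 ≈ -8462.7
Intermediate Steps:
U(G, F) = 25/87 (U(G, F) = (F/F - 37/87)/2 = (1 - 37*1/87)/2 = (1 - 37/87)/2 = (½)*(50/87) = 25/87)
((4231 - 5824) + S) + U(115, -175) = ((4231 - 5824) - 6870) + 25/87 = (-1593 - 6870) + 25/87 = -8463 + 25/87 = -736256/87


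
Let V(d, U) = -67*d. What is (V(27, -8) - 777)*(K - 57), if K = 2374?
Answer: -5991762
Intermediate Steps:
(V(27, -8) - 777)*(K - 57) = (-67*27 - 777)*(2374 - 57) = (-1809 - 777)*2317 = -2586*2317 = -5991762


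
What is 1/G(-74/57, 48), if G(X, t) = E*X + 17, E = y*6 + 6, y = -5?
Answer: 19/915 ≈ 0.020765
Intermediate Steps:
E = -24 (E = -5*6 + 6 = -30 + 6 = -24)
G(X, t) = 17 - 24*X (G(X, t) = -24*X + 17 = 17 - 24*X)
1/G(-74/57, 48) = 1/(17 - (-1776)/57) = 1/(17 - 24*(-74/57)) = 1/(17 + 592/19) = 1/(915/19) = 19/915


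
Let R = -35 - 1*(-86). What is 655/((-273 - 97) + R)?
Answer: -655/319 ≈ -2.0533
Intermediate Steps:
R = 51 (R = -35 + 86 = 51)
655/((-273 - 97) + R) = 655/((-273 - 97) + 51) = 655/(-370 + 51) = 655/(-319) = 655*(-1/319) = -655/319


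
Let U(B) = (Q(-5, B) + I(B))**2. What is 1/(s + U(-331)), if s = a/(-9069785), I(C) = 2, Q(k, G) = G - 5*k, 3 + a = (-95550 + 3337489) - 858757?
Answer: 9069785/838190867381 ≈ 1.0821e-5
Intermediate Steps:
a = 2383179 (a = -3 + ((-95550 + 3337489) - 858757) = -3 + (3241939 - 858757) = -3 + 2383182 = 2383179)
U(B) = (27 + B)**2 (U(B) = ((B - 5*(-5)) + 2)**2 = ((B + 25) + 2)**2 = ((25 + B) + 2)**2 = (27 + B)**2)
s = -2383179/9069785 (s = 2383179/(-9069785) = 2383179*(-1/9069785) = -2383179/9069785 ≈ -0.26276)
1/(s + U(-331)) = 1/(-2383179/9069785 + (27 - 331)**2) = 1/(-2383179/9069785 + (-304)**2) = 1/(-2383179/9069785 + 92416) = 1/(838190867381/9069785) = 9069785/838190867381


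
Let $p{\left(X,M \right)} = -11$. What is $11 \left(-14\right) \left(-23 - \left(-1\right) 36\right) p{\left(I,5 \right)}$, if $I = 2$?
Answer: $22022$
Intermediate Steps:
$11 \left(-14\right) \left(-23 - \left(-1\right) 36\right) p{\left(I,5 \right)} = 11 \left(-14\right) \left(-23 - \left(-1\right) 36\right) \left(-11\right) = - 154 \left(-23 - -36\right) \left(-11\right) = - 154 \left(-23 + 36\right) \left(-11\right) = \left(-154\right) 13 \left(-11\right) = \left(-2002\right) \left(-11\right) = 22022$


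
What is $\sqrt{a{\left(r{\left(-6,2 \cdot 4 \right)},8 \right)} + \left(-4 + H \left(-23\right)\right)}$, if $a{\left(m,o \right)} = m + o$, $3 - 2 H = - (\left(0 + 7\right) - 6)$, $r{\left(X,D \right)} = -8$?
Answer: $5 i \sqrt{2} \approx 7.0711 i$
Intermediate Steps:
$H = 2$ ($H = \frac{3}{2} - \frac{\left(-1\right) \left(\left(0 + 7\right) - 6\right)}{2} = \frac{3}{2} - \frac{\left(-1\right) \left(7 - 6\right)}{2} = \frac{3}{2} - \frac{\left(-1\right) 1}{2} = \frac{3}{2} - - \frac{1}{2} = \frac{3}{2} + \frac{1}{2} = 2$)
$\sqrt{a{\left(r{\left(-6,2 \cdot 4 \right)},8 \right)} + \left(-4 + H \left(-23\right)\right)} = \sqrt{\left(-8 + 8\right) + \left(-4 + 2 \left(-23\right)\right)} = \sqrt{0 - 50} = \sqrt{-50} = 5 i \sqrt{2}$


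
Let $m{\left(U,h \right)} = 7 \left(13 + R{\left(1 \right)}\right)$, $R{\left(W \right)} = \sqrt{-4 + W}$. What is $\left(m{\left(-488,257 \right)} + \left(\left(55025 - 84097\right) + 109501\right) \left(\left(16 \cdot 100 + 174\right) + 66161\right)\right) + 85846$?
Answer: $5464030052 + 7 i \sqrt{3} \approx 5.464 \cdot 10^{9} + 12.124 i$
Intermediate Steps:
$m{\left(U,h \right)} = 91 + 7 i \sqrt{3}$ ($m{\left(U,h \right)} = 7 \left(13 + \sqrt{-4 + 1}\right) = 7 \left(13 + \sqrt{-3}\right) = 7 \left(13 + i \sqrt{3}\right) = 91 + 7 i \sqrt{3}$)
$\left(m{\left(-488,257 \right)} + \left(\left(55025 - 84097\right) + 109501\right) \left(\left(16 \cdot 100 + 174\right) + 66161\right)\right) + 85846 = \left(\left(91 + 7 i \sqrt{3}\right) + \left(\left(55025 - 84097\right) + 109501\right) \left(\left(16 \cdot 100 + 174\right) + 66161\right)\right) + 85846 = \left(\left(91 + 7 i \sqrt{3}\right) + \left(-29072 + 109501\right) \left(\left(1600 + 174\right) + 66161\right)\right) + 85846 = \left(\left(91 + 7 i \sqrt{3}\right) + 80429 \left(1774 + 66161\right)\right) + 85846 = \left(\left(91 + 7 i \sqrt{3}\right) + 80429 \cdot 67935\right) + 85846 = \left(\left(91 + 7 i \sqrt{3}\right) + 5463944115\right) + 85846 = \left(5463944206 + 7 i \sqrt{3}\right) + 85846 = 5464030052 + 7 i \sqrt{3}$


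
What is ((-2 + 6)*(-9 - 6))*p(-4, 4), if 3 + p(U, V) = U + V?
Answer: 180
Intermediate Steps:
p(U, V) = -3 + U + V (p(U, V) = -3 + (U + V) = -3 + U + V)
((-2 + 6)*(-9 - 6))*p(-4, 4) = ((-2 + 6)*(-9 - 6))*(-3 - 4 + 4) = (4*(-15))*(-3) = -60*(-3) = 180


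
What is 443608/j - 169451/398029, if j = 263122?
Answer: 65991281305/52365093269 ≈ 1.2602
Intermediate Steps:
443608/j - 169451/398029 = 443608/263122 - 169451/398029 = 443608*(1/263122) - 169451*1/398029 = 221804/131561 - 169451/398029 = 65991281305/52365093269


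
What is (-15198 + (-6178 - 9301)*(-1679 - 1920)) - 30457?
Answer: 55663266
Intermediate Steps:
(-15198 + (-6178 - 9301)*(-1679 - 1920)) - 30457 = (-15198 - 15479*(-3599)) - 30457 = (-15198 + 55708921) - 30457 = 55693723 - 30457 = 55663266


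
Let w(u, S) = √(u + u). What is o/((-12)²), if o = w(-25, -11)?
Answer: 5*I*√2/144 ≈ 0.049105*I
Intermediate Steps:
w(u, S) = √2*√u (w(u, S) = √(2*u) = √2*√u)
o = 5*I*√2 (o = √2*√(-25) = √2*(5*I) = 5*I*√2 ≈ 7.0711*I)
o/((-12)²) = (5*I*√2)/((-12)²) = (5*I*√2)/144 = (5*I*√2)*(1/144) = 5*I*√2/144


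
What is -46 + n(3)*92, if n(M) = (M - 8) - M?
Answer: -782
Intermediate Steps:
n(M) = -8 (n(M) = (-8 + M) - M = -8)
-46 + n(3)*92 = -46 - 8*92 = -46 - 736 = -782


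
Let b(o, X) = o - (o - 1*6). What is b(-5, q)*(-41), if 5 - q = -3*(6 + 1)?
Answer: -246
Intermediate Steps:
q = 26 (q = 5 - (-3)*(6 + 1) = 5 - (-3)*7 = 5 - 1*(-21) = 5 + 21 = 26)
b(o, X) = 6 (b(o, X) = o - (o - 6) = o - (-6 + o) = o + (6 - o) = 6)
b(-5, q)*(-41) = 6*(-41) = -246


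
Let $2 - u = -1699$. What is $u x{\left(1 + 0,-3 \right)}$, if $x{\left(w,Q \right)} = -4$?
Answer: $-6804$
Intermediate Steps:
$u = 1701$ ($u = 2 - -1699 = 2 + 1699 = 1701$)
$u x{\left(1 + 0,-3 \right)} = 1701 \left(-4\right) = -6804$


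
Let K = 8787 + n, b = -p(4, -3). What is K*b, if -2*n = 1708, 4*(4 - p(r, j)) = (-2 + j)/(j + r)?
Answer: -166593/4 ≈ -41648.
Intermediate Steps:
p(r, j) = 4 - (-2 + j)/(4*(j + r))
b = -21/4 (b = -(2 + 15*(-3) + 16*4)/(4*(-3 + 4)) = -(2 - 45 + 64)/(4*1) = -21/4 ≈ -5.2500)
n = -854 (n = -½*1708 = -854)
K = 7933 (K = 8787 - 854 = 7933)
K*b = 7933*(-21/4) = -166593/4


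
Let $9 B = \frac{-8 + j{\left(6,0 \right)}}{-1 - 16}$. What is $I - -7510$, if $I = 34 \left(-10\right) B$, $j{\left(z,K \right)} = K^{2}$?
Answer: $\frac{67430}{9} \approx 7492.2$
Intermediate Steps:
$B = \frac{8}{153}$ ($B = \frac{\left(-8 + 0^{2}\right) \frac{1}{-1 - 16}}{9} = \frac{\left(-8 + 0\right) \frac{1}{-17}}{9} = \frac{\left(-8\right) \left(- \frac{1}{17}\right)}{9} = \frac{1}{9} \cdot \frac{8}{17} = \frac{8}{153} \approx 0.052288$)
$I = - \frac{160}{9}$ ($I = 34 \left(-10\right) \frac{8}{153} = \left(-340\right) \frac{8}{153} = - \frac{160}{9} \approx -17.778$)
$I - -7510 = - \frac{160}{9} - -7510 = - \frac{160}{9} + \left(-2609 + 10119\right) = - \frac{160}{9} + 7510 = \frac{67430}{9}$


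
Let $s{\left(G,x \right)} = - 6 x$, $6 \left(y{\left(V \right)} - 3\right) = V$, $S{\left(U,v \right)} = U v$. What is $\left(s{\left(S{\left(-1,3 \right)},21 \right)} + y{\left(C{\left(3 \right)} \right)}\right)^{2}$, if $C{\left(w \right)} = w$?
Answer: $\frac{60025}{4} \approx 15006.0$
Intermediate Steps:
$y{\left(V \right)} = 3 + \frac{V}{6}$
$\left(s{\left(S{\left(-1,3 \right)},21 \right)} + y{\left(C{\left(3 \right)} \right)}\right)^{2} = \left(\left(-6\right) 21 + \left(3 + \frac{1}{6} \cdot 3\right)\right)^{2} = \left(-126 + \left(3 + \frac{1}{2}\right)\right)^{2} = \left(-126 + \frac{7}{2}\right)^{2} = \left(- \frac{245}{2}\right)^{2} = \frac{60025}{4}$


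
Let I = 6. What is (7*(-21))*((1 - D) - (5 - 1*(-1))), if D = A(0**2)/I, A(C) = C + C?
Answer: 735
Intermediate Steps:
A(C) = 2*C
D = 0 (D = (2*0**2)/6 = (2*0)*(1/6) = 0*(1/6) = 0)
(7*(-21))*((1 - D) - (5 - 1*(-1))) = (7*(-21))*((1 - 1*0) - (5 - 1*(-1))) = -147*((1 + 0) - (5 + 1)) = -147*(1 - 1*6) = -147*(1 - 6) = -147*(-5) = 735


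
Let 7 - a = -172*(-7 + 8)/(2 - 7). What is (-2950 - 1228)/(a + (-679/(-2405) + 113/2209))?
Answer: 22196230810/143794797 ≈ 154.36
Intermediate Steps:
a = -137/5 (a = 7 - (-172)*(-7 + 8)/(2 - 7) = 7 - (-172)*1/(-5) = 7 - (-172)*1*(-1/5) = 7 - (-172)*(-1)/5 = 7 - 1*172/5 = 7 - 172/5 = -137/5 ≈ -27.400)
(-2950 - 1228)/(a + (-679/(-2405) + 113/2209)) = (-2950 - 1228)/(-137/5 + (-679/(-2405) + 113/2209)) = -4178/(-137/5 + (-679*(-1/2405) + 113*(1/2209))) = -4178/(-137/5 + (679/2405 + 113/2209)) = -4178/(-137/5 + 1771676/5312645) = -4178/(-143794797/5312645) = -4178*(-5312645/143794797) = 22196230810/143794797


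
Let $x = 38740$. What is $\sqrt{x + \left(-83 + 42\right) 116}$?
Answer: $24 \sqrt{59} \approx 184.35$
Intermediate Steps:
$\sqrt{x + \left(-83 + 42\right) 116} = \sqrt{38740 + \left(-83 + 42\right) 116} = \sqrt{38740 - 4756} = \sqrt{33984} = 24 \sqrt{59}$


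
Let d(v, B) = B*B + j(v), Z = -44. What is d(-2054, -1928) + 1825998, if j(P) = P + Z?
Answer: 5541084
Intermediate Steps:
j(P) = -44 + P (j(P) = P - 44 = -44 + P)
d(v, B) = -44 + v + B² (d(v, B) = B*B + (-44 + v) = B² + (-44 + v) = -44 + v + B²)
d(-2054, -1928) + 1825998 = (-44 - 2054 + (-1928)²) + 1825998 = (-44 - 2054 + 3717184) + 1825998 = 3715086 + 1825998 = 5541084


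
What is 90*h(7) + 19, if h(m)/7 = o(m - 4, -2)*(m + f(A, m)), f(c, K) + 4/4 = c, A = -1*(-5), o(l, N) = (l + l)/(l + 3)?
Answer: 6949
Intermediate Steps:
o(l, N) = 2*l/(3 + l) (o(l, N) = (2*l)/(3 + l) = 2*l/(3 + l))
A = 5
f(c, K) = -1 + c
h(m) = 14*(-4 + m)*(4 + m)/(-1 + m) (h(m) = 7*((2*(m - 4)/(3 + (m - 4)))*(m + (-1 + 5))) = 7*((2*(-4 + m)/(3 + (-4 + m)))*(m + 4)) = 7*((2*(-4 + m)/(-1 + m))*(4 + m)) = 7*(2*(-4 + m)*(4 + m)/(-1 + m)) = 14*(-4 + m)*(4 + m)/(-1 + m))
90*h(7) + 19 = 90*(14*(-16 + 7**2)/(-1 + 7)) + 19 = 90*(14*(-16 + 49)/6) + 19 = 90*(14*(1/6)*33) + 19 = 90*77 + 19 = 6930 + 19 = 6949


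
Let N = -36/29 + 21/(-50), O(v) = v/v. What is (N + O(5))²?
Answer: 919681/2102500 ≈ 0.43742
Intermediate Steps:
O(v) = 1
N = -2409/1450 (N = -36*1/29 + 21*(-1/50) = -36/29 - 21/50 = -2409/1450 ≈ -1.6614)
(N + O(5))² = (-2409/1450 + 1)² = (-959/1450)² = 919681/2102500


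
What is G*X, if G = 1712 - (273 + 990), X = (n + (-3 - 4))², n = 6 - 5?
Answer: 16164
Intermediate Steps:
n = 1
X = 36 (X = (1 + (-3 - 4))² = (1 - 7)² = (-6)² = 36)
G = 449 (G = 1712 - 1*1263 = 1712 - 1263 = 449)
G*X = 449*36 = 16164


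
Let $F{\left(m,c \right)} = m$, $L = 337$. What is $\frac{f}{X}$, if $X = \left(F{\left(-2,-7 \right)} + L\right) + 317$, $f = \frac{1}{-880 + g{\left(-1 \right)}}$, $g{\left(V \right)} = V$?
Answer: $- \frac{1}{574412} \approx -1.7409 \cdot 10^{-6}$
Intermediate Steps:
$f = - \frac{1}{881}$ ($f = \frac{1}{-880 - 1} = \frac{1}{-881} = - \frac{1}{881} \approx -0.0011351$)
$X = 652$ ($X = \left(-2 + 337\right) + 317 = 335 + 317 = 652$)
$\frac{f}{X} = - \frac{1}{881 \cdot 652} = \left(- \frac{1}{881}\right) \frac{1}{652} = - \frac{1}{574412}$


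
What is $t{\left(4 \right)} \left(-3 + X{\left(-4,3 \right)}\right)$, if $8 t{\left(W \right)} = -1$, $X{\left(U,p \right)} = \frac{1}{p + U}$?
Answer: $\frac{1}{2} \approx 0.5$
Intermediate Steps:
$X{\left(U,p \right)} = \frac{1}{U + p}$
$t{\left(W \right)} = - \frac{1}{8}$ ($t{\left(W \right)} = \frac{1}{8} \left(-1\right) = - \frac{1}{8}$)
$t{\left(4 \right)} \left(-3 + X{\left(-4,3 \right)}\right) = - \frac{-3 + \frac{1}{-4 + 3}}{8} = - \frac{-3 + \frac{1}{-1}}{8} = - \frac{-3 - 1}{8} = \left(- \frac{1}{8}\right) \left(-4\right) = \frac{1}{2}$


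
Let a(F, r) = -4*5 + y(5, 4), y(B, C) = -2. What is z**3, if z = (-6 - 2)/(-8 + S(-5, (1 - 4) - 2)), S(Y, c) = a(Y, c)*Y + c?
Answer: -512/912673 ≈ -0.00056099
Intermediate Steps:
a(F, r) = -22 (a(F, r) = -4*5 - 2 = -20 - 2 = -22)
S(Y, c) = c - 22*Y (S(Y, c) = -22*Y + c = c - 22*Y)
z = -8/97 (z = (-6 - 2)/(-8 + (((1 - 4) - 2) - 22*(-5))) = -8/(-8 + ((-3 - 2) + 110)) = -8/(-8 + (-5 + 110)) = -8/(-8 + 105) = -8/97 ≈ -0.082474)
z**3 = (-8/97)**3 = -512/912673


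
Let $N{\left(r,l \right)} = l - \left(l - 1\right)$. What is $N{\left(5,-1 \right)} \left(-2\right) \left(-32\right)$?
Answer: $64$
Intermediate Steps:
$N{\left(r,l \right)} = 1$ ($N{\left(r,l \right)} = l - \left(-1 + l\right) = 1$)
$N{\left(5,-1 \right)} \left(-2\right) \left(-32\right) = 1 \left(-2\right) \left(-32\right) = \left(-2\right) \left(-32\right) = 64$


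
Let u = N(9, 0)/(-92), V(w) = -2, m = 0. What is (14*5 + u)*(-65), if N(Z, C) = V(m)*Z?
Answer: -209885/46 ≈ -4562.7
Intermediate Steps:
N(Z, C) = -2*Z
u = 9/46 (u = -2*9/(-92) = -18*(-1/92) = 9/46 ≈ 0.19565)
(14*5 + u)*(-65) = (14*5 + 9/46)*(-65) = (70 + 9/46)*(-65) = (3229/46)*(-65) = -209885/46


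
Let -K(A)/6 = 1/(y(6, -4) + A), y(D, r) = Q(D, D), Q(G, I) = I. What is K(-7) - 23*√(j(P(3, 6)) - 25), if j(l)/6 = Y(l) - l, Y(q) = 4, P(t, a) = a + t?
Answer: 6 - 23*I*√55 ≈ 6.0 - 170.57*I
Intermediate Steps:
j(l) = 24 - 6*l (j(l) = 6*(4 - l) = 24 - 6*l)
y(D, r) = D
K(A) = -6/(6 + A)
K(-7) - 23*√(j(P(3, 6)) - 25) = -6/(6 - 7) - 23*√((24 - 6*(6 + 3)) - 25) = -6/(-1) - 23*√((24 - 6*9) - 25) = -6*(-1) - 23*√((24 - 54) - 25) = 6 - 23*√(-30 - 25) = 6 - 23*I*√55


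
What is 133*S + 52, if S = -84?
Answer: -11120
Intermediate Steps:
133*S + 52 = 133*(-84) + 52 = -11172 + 52 = -11120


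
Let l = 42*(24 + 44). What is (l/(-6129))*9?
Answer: -952/227 ≈ -4.1938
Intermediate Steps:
l = 2856 (l = 42*68 = 2856)
(l/(-6129))*9 = (2856/(-6129))*9 = (2856*(-1/6129))*9 = -952/2043*9 = -952/227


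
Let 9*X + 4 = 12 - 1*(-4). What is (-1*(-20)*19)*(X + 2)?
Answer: 3800/3 ≈ 1266.7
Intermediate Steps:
X = 4/3 (X = -4/9 + (12 - 1*(-4))/9 = -4/9 + (12 + 4)/9 = -4/9 + (⅑)*16 = -4/9 + 16/9 = 4/3 ≈ 1.3333)
(-1*(-20)*19)*(X + 2) = (-1*(-20)*19)*(4/3 + 2) = (20*19)*(10/3) = 380*(10/3) = 3800/3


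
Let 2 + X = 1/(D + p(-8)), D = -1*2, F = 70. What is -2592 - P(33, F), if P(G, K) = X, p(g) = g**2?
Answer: -160581/62 ≈ -2590.0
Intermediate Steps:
D = -2
X = -123/62 (X = -2 + 1/(-2 + (-8)**2) = -2 + 1/(-2 + 64) = -2 + 1/62 = -123/62 ≈ -1.9839)
P(G, K) = -123/62
-2592 - P(33, F) = -2592 - 1*(-123/62) = -2592 + 123/62 = -160581/62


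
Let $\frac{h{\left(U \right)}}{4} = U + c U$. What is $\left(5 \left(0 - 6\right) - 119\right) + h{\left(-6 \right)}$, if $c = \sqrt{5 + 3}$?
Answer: $-173 - 48 \sqrt{2} \approx -240.88$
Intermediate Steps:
$c = 2 \sqrt{2}$ ($c = \sqrt{8} = 2 \sqrt{2} \approx 2.8284$)
$h{\left(U \right)} = 4 U + 8 U \sqrt{2}$ ($h{\left(U \right)} = 4 \left(U + 2 \sqrt{2} U\right) = 4 \left(U + 2 U \sqrt{2}\right) = 4 U + 8 U \sqrt{2}$)
$\left(5 \left(0 - 6\right) - 119\right) + h{\left(-6 \right)} = \left(5 \left(0 - 6\right) - 119\right) + 4 \left(-6\right) \left(1 + 2 \sqrt{2}\right) = \left(5 \left(-6\right) - 119\right) - \left(24 + 48 \sqrt{2}\right) = \left(-30 - 119\right) - \left(24 + 48 \sqrt{2}\right) = -149 - \left(24 + 48 \sqrt{2}\right) = -173 - 48 \sqrt{2}$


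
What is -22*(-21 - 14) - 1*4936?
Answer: -4166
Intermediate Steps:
-22*(-21 - 14) - 1*4936 = -22*(-35) - 4936 = -11*(-70) - 4936 = 770 - 4936 = -4166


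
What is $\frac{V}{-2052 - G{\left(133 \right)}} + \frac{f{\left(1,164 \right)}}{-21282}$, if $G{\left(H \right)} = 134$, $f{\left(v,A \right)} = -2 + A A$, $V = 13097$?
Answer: $- \frac{168760319}{23261226} \approx -7.255$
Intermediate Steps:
$f{\left(v,A \right)} = -2 + A^{2}$
$\frac{V}{-2052 - G{\left(133 \right)}} + \frac{f{\left(1,164 \right)}}{-21282} = \frac{13097}{-2052 - 134} + \frac{-2 + 164^{2}}{-21282} = \frac{13097}{-2052 - 134} + \left(-2 + 26896\right) \left(- \frac{1}{21282}\right) = \frac{13097}{-2186} + 26894 \left(- \frac{1}{21282}\right) = 13097 \left(- \frac{1}{2186}\right) - \frac{13447}{10641} = - \frac{13097}{2186} - \frac{13447}{10641} = - \frac{168760319}{23261226}$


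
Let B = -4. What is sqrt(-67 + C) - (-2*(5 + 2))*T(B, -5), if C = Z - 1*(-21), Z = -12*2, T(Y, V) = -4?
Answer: -56 + I*sqrt(70) ≈ -56.0 + 8.3666*I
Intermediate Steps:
Z = -24
C = -3 (C = -24 - 1*(-21) = -24 + 21 = -3)
sqrt(-67 + C) - (-2*(5 + 2))*T(B, -5) = sqrt(-67 - 3) - (-2*(5 + 2))*(-4) = sqrt(-70) - (-2*7)*(-4) = I*sqrt(70) - (-14)*(-4) = I*sqrt(70) - 1*56 = I*sqrt(70) - 56 = -56 + I*sqrt(70)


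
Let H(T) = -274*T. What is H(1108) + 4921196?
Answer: 4617604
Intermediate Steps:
H(1108) + 4921196 = -274*1108 + 4921196 = -303592 + 4921196 = 4617604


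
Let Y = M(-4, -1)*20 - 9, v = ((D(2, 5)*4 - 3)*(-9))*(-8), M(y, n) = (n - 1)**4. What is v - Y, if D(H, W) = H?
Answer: 49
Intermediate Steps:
M(y, n) = (-1 + n)**4
v = 360 (v = ((2*4 - 3)*(-9))*(-8) = ((8 - 3)*(-9))*(-8) = (5*(-9))*(-8) = -45*(-8) = 360)
Y = 311 (Y = (-1 - 1)**4*20 - 9 = (-2)**4*20 - 9 = 16*20 - 9 = 320 - 9 = 311)
v - Y = 360 - 1*311 = 360 - 311 = 49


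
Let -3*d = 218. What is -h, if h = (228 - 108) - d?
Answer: -578/3 ≈ -192.67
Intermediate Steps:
d = -218/3 (d = -⅓*218 = -218/3 ≈ -72.667)
h = 578/3 (h = (228 - 108) - 1*(-218/3) = 120 + 218/3 = 578/3 ≈ 192.67)
-h = -1*578/3 = -578/3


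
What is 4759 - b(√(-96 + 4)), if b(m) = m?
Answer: 4759 - 2*I*√23 ≈ 4759.0 - 9.5917*I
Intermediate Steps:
4759 - b(√(-96 + 4)) = 4759 - √(-96 + 4) = 4759 - √(-92) = 4759 - 2*I*√23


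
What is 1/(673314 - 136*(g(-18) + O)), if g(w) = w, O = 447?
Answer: 1/614970 ≈ 1.6261e-6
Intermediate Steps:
1/(673314 - 136*(g(-18) + O)) = 1/(673314 - 136*(-18 + 447)) = 1/(673314 - 136*429) = 1/(673314 - 58344) = 1/614970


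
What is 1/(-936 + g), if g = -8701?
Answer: -1/9637 ≈ -0.00010377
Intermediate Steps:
1/(-936 + g) = 1/(-936 - 8701) = 1/(-9637) = -1/9637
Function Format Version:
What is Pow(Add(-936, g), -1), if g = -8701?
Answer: Rational(-1, 9637) ≈ -0.00010377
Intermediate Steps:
Pow(Add(-936, g), -1) = Pow(Add(-936, -8701), -1) = Pow(-9637, -1) = Rational(-1, 9637)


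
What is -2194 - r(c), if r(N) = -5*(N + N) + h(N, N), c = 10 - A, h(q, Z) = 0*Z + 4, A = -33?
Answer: -1768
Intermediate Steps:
h(q, Z) = 4 (h(q, Z) = 0 + 4 = 4)
c = 43 (c = 10 - 1*(-33) = 10 + 33 = 43)
r(N) = 4 - 10*N (r(N) = -5*(N + N) + 4 = -10*N + 4 = 4 - 10*N)
-2194 - r(c) = -2194 - (4 - 10*43) = -2194 - (4 - 430) = -2194 - 1*(-426) = -2194 + 426 = -1768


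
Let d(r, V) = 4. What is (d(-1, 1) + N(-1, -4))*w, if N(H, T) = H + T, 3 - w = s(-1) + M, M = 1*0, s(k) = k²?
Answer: -2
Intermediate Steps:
M = 0
w = 2 (w = 3 - ((-1)² + 0) = 3 - (1 + 0) = 3 - 1*1 = 3 - 1 = 2)
(d(-1, 1) + N(-1, -4))*w = (4 + (-1 - 4))*2 = (4 - 5)*2 = -1*2 = -2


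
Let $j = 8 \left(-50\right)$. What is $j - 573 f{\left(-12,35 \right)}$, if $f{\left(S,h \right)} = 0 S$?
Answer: $-400$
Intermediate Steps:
$j = -400$
$f{\left(S,h \right)} = 0$
$j - 573 f{\left(-12,35 \right)} = -400 - 0 = -400 + 0 = -400$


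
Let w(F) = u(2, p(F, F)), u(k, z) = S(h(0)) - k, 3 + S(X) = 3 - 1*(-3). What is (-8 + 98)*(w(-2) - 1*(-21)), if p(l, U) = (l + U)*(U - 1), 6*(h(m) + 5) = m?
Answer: 1980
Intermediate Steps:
h(m) = -5 + m/6
S(X) = 3 (S(X) = -3 + (3 - 1*(-3)) = -3 + (3 + 3) = -3 + 6 = 3)
p(l, U) = (-1 + U)*(U + l) (p(l, U) = (U + l)*(-1 + U) = (-1 + U)*(U + l))
u(k, z) = 3 - k
w(F) = 1 (w(F) = 3 - 1*2 = 3 - 2 = 1)
(-8 + 98)*(w(-2) - 1*(-21)) = (-8 + 98)*(1 - 1*(-21)) = 90*(1 + 21) = 90*22 = 1980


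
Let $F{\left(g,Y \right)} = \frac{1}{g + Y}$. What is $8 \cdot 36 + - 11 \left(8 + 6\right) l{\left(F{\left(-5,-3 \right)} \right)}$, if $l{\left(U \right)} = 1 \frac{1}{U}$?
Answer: $1520$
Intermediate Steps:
$F{\left(g,Y \right)} = \frac{1}{Y + g}$
$l{\left(U \right)} = \frac{1}{U}$
$8 \cdot 36 + - 11 \left(8 + 6\right) l{\left(F{\left(-5,-3 \right)} \right)} = 8 \cdot 36 + \frac{\left(-11\right) \left(8 + 6\right)}{\frac{1}{-3 - 5}} = 288 + \frac{\left(-11\right) 14}{\frac{1}{-8}} = 288 - \frac{154}{- \frac{1}{8}} = 288 - -1232 = 288 + 1232 = 1520$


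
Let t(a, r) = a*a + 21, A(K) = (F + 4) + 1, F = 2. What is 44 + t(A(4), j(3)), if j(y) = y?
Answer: 114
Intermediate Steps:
A(K) = 7 (A(K) = (2 + 4) + 1 = 6 + 1 = 7)
t(a, r) = 21 + a² (t(a, r) = a² + 21 = 21 + a²)
44 + t(A(4), j(3)) = 44 + (21 + 7²) = 44 + (21 + 49) = 44 + 70 = 114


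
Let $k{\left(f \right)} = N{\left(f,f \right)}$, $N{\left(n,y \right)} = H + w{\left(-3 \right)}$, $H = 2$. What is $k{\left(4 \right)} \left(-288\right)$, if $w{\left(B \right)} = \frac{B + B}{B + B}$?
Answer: $-864$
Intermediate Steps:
$w{\left(B \right)} = 1$ ($w{\left(B \right)} = \frac{2 B}{2 B} = 2 B \frac{1}{2 B} = 1$)
$N{\left(n,y \right)} = 3$ ($N{\left(n,y \right)} = 2 + 1 = 3$)
$k{\left(f \right)} = 3$
$k{\left(4 \right)} \left(-288\right) = 3 \left(-288\right) = -864$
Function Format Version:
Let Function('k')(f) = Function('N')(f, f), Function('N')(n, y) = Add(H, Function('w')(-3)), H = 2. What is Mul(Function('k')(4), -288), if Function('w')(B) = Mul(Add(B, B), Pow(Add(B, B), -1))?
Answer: -864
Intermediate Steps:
Function('w')(B) = 1 (Function('w')(B) = Mul(Mul(2, B), Pow(Mul(2, B), -1)) = Mul(Mul(2, B), Mul(Rational(1, 2), Pow(B, -1))) = 1)
Function('N')(n, y) = 3 (Function('N')(n, y) = Add(2, 1) = 3)
Function('k')(f) = 3
Mul(Function('k')(4), -288) = Mul(3, -288) = -864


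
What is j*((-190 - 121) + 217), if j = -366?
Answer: 34404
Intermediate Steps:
j*((-190 - 121) + 217) = -366*((-190 - 121) + 217) = -366*(-311 + 217) = -366*(-94) = 34404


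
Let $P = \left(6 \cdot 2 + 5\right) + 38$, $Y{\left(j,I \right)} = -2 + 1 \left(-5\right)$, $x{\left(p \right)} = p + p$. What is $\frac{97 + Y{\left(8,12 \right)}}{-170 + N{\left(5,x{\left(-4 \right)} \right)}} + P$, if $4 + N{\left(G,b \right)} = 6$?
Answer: $\frac{1525}{28} \approx 54.464$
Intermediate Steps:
$x{\left(p \right)} = 2 p$
$N{\left(G,b \right)} = 2$ ($N{\left(G,b \right)} = -4 + 6 = 2$)
$Y{\left(j,I \right)} = -7$ ($Y{\left(j,I \right)} = -2 - 5 = -7$)
$P = 55$ ($P = \left(12 + 5\right) + 38 = 17 + 38 = 55$)
$\frac{97 + Y{\left(8,12 \right)}}{-170 + N{\left(5,x{\left(-4 \right)} \right)}} + P = \frac{97 - 7}{-170 + 2} + 55 = \frac{90}{-168} + 55 = 90 \left(- \frac{1}{168}\right) + 55 = - \frac{15}{28} + 55 = \frac{1525}{28}$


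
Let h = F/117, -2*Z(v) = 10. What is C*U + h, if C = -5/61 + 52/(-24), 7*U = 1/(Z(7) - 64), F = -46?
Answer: -297611/766038 ≈ -0.38851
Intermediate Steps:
Z(v) = -5 (Z(v) = -½*10 = -5)
h = -46/117 ≈ -0.39316
U = -1/483 (U = 1/(7*(-5 - 64)) = (⅐)/(-69) = (⅐)*(-1/69) = -1/483 ≈ -0.0020704)
C = -823/366 (C = -5*1/61 + 52*(-1/24) = -5/61 - 13/6 = -823/366 ≈ -2.2486)
C*U + h = -823/366*(-1/483) - 46/117 = 823/176778 - 46/117 = -297611/766038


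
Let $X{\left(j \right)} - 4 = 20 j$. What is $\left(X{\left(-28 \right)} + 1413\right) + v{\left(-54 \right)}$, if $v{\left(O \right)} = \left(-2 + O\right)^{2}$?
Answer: $3993$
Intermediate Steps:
$X{\left(j \right)} = 4 + 20 j$
$\left(X{\left(-28 \right)} + 1413\right) + v{\left(-54 \right)} = \left(\left(4 + 20 \left(-28\right)\right) + 1413\right) + \left(-2 - 54\right)^{2} = \left(\left(4 - 560\right) + 1413\right) + \left(-56\right)^{2} = \left(-556 + 1413\right) + 3136 = 857 + 3136 = 3993$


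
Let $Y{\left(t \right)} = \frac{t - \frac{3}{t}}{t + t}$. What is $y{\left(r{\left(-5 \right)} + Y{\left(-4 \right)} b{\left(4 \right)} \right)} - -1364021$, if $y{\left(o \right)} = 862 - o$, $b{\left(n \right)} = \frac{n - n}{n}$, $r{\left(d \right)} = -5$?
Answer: $1364888$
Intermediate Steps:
$Y{\left(t \right)} = \frac{t - \frac{3}{t}}{2 t}$
$b{\left(n \right)} = 0$ ($b{\left(n \right)} = \frac{0}{n} = 0$)
$y{\left(r{\left(-5 \right)} + Y{\left(-4 \right)} b{\left(4 \right)} \right)} - -1364021 = \left(862 - \left(-5 + \frac{-3 + \left(-4\right)^{2}}{2 \cdot 16} \cdot 0\right)\right) - -1364021 = \left(862 - \left(-5 + \frac{1}{2} \cdot \frac{1}{16} \left(-3 + 16\right) 0\right)\right) + 1364021 = \left(862 - \left(-5 + \frac{1}{2} \cdot \frac{1}{16} \cdot 13 \cdot 0\right)\right) + 1364021 = \left(862 - \left(-5 + \frac{13}{32} \cdot 0\right)\right) + 1364021 = \left(862 - \left(-5 + 0\right)\right) + 1364021 = \left(862 - -5\right) + 1364021 = \left(862 + 5\right) + 1364021 = 867 + 1364021 = 1364888$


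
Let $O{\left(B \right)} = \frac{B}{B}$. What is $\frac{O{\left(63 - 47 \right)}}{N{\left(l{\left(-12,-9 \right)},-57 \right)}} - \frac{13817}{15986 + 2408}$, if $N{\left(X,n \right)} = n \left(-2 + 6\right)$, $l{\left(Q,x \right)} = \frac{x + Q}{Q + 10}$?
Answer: $- \frac{1584335}{2096916} \approx -0.75556$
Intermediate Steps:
$l{\left(Q,x \right)} = \frac{Q + x}{10 + Q}$
$O{\left(B \right)} = 1$
$N{\left(X,n \right)} = 4 n$ ($N{\left(X,n \right)} = n 4 = 4 n$)
$\frac{O{\left(63 - 47 \right)}}{N{\left(l{\left(-12,-9 \right)},-57 \right)}} - \frac{13817}{15986 + 2408} = 1 \frac{1}{4 \left(-57\right)} - \frac{13817}{15986 + 2408} = 1 \frac{1}{-228} - \frac{13817}{18394} = 1 \left(- \frac{1}{228}\right) - \frac{13817}{18394} = - \frac{1}{228} - \frac{13817}{18394} = - \frac{1584335}{2096916}$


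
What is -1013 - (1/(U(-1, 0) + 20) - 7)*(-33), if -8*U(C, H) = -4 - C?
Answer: -202508/163 ≈ -1242.4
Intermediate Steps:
U(C, H) = ½ + C/8 (U(C, H) = -(-4 - C)/8 = ½ + C/8)
-1013 - (1/(U(-1, 0) + 20) - 7)*(-33) = -1013 - (1/((½ + (⅛)*(-1)) + 20) - 7)*(-33) = -1013 - (1/((½ - ⅛) + 20) - 7)*(-33) = -1013 - (1/(3/8 + 20) - 7)*(-33) = -1013 - (1/(163/8) - 7)*(-33) = -1013 - (8/163 - 7)*(-33) = -1013 - (-1133)*(-33)/163 = -1013 - 1*37389/163 = -1013 - 37389/163 = -202508/163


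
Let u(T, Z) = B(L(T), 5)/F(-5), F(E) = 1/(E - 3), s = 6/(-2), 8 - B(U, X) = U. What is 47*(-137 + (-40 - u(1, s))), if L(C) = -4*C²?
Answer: -3807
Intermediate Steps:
B(U, X) = 8 - U
s = -3 (s = 6*(-½) = -3)
F(E) = 1/(-3 + E)
u(T, Z) = -64 - 32*T² (u(T, Z) = (8 - (-4)*T²)/(1/(-3 - 5)) = (8 + 4*T²)/(1/(-8)) = (8 + 4*T²)/(-⅛) = (8 + 4*T²)*(-8) = -64 - 32*T²)
47*(-137 + (-40 - u(1, s))) = 47*(-137 + (-40 - (-64 - 32*1²))) = 47*(-137 + (-40 - (-64 - 32*1))) = 47*(-137 + (-40 - (-64 - 32))) = 47*(-137 + (-40 - 1*(-96))) = 47*(-137 + (-40 + 96)) = 47*(-137 + 56) = 47*(-81) = -3807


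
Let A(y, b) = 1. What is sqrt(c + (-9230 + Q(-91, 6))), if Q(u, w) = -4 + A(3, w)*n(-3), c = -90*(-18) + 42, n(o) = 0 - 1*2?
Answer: I*sqrt(7574) ≈ 87.029*I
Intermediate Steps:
n(o) = -2 (n(o) = 0 - 2 = -2)
c = 1662 (c = 1620 + 42 = 1662)
Q(u, w) = -6 (Q(u, w) = -4 + 1*(-2) = -4 - 2 = -6)
sqrt(c + (-9230 + Q(-91, 6))) = sqrt(1662 + (-9230 - 6)) = sqrt(1662 - 9236) = sqrt(-7574) = I*sqrt(7574)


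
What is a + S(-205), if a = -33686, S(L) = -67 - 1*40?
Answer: -33793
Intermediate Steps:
S(L) = -107 (S(L) = -67 - 40 = -107)
a + S(-205) = -33686 - 107 = -33793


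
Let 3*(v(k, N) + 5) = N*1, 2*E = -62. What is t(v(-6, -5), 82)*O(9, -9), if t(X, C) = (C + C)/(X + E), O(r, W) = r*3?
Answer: -13284/113 ≈ -117.56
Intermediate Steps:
E = -31 (E = (½)*(-62) = -31)
O(r, W) = 3*r
v(k, N) = -5 + N/3 (v(k, N) = -5 + (N*1)/3 = -5 + N/3)
t(X, C) = 2*C/(-31 + X) (t(X, C) = (C + C)/(X - 31) = (2*C)/(-31 + X) = 2*C/(-31 + X))
t(v(-6, -5), 82)*O(9, -9) = (2*82/(-31 + (-5 + (⅓)*(-5))))*(3*9) = (2*82/(-31 + (-5 - 5/3)))*27 = (2*82/(-31 - 20/3))*27 = (2*82/(-113/3))*27 = (2*82*(-3/113))*27 = -492/113*27 = -13284/113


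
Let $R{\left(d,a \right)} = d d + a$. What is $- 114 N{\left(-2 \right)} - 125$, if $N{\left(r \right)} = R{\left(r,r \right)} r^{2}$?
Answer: $-1037$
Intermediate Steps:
$R{\left(d,a \right)} = a + d^{2}$ ($R{\left(d,a \right)} = d^{2} + a = a + d^{2}$)
$N{\left(r \right)} = r^{2} \left(r + r^{2}\right)$ ($N{\left(r \right)} = \left(r + r^{2}\right) r^{2} = r^{2} \left(r + r^{2}\right)$)
$- 114 N{\left(-2 \right)} - 125 = - 114 \left(-2\right)^{3} \left(1 - 2\right) - 125 = - 114 \left(\left(-8\right) \left(-1\right)\right) - 125 = \left(-114\right) 8 - 125 = -912 - 125 = -1037$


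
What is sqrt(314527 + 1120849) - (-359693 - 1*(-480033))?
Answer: -120340 + 4*sqrt(89711) ≈ -1.1914e+5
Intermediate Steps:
sqrt(314527 + 1120849) - (-359693 - 1*(-480033)) = sqrt(1435376) - (-359693 + 480033) = 4*sqrt(89711) - 1*120340 = 4*sqrt(89711) - 120340 = -120340 + 4*sqrt(89711)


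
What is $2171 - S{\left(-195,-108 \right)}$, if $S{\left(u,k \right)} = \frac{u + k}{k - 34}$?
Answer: $\frac{307979}{142} \approx 2168.9$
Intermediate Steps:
$S{\left(u,k \right)} = \frac{k + u}{-34 + k}$
$2171 - S{\left(-195,-108 \right)} = 2171 - \frac{-108 - 195}{-34 - 108} = 2171 - \frac{1}{-142} \left(-303\right) = 2171 - \left(- \frac{1}{142}\right) \left(-303\right) = 2171 - \frac{303}{142} = \frac{307979}{142}$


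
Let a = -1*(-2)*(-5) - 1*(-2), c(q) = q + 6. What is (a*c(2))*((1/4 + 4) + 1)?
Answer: -336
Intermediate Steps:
c(q) = 6 + q
a = -8 (a = 2*(-5) + 2 = -10 + 2 = -8)
(a*c(2))*((1/4 + 4) + 1) = (-8*(6 + 2))*((1/4 + 4) + 1) = (-8*8)*((1/4 + 4) + 1) = -64*(17/4 + 1) = -64*21/4 = -336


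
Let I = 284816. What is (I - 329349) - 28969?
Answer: -73502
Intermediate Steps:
(I - 329349) - 28969 = (284816 - 329349) - 28969 = -44533 - 28969 = -73502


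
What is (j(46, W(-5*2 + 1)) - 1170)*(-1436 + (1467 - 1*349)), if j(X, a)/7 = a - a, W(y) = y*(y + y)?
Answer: 372060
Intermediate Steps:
W(y) = 2*y² (W(y) = y*(2*y) = 2*y²)
j(X, a) = 0 (j(X, a) = 7*(a - a) = 7*0 = 0)
(j(46, W(-5*2 + 1)) - 1170)*(-1436 + (1467 - 1*349)) = (0 - 1170)*(-1436 + (1467 - 1*349)) = -1170*(-1436 + (1467 - 349)) = -1170*(-1436 + 1118) = -1170*(-318) = 372060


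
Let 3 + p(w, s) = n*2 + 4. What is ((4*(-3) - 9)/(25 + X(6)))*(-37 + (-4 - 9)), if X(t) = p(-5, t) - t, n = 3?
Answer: 525/13 ≈ 40.385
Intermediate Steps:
p(w, s) = 7 (p(w, s) = -3 + (3*2 + 4) = -3 + (6 + 4) = -3 + 10 = 7)
X(t) = 7 - t
((4*(-3) - 9)/(25 + X(6)))*(-37 + (-4 - 9)) = ((4*(-3) - 9)/(25 + (7 - 1*6)))*(-37 + (-4 - 9)) = ((-12 - 9)/(25 + (7 - 6)))*(-37 - 13) = -21/(25 + 1)*(-50) = -21/26*(-50) = 525/13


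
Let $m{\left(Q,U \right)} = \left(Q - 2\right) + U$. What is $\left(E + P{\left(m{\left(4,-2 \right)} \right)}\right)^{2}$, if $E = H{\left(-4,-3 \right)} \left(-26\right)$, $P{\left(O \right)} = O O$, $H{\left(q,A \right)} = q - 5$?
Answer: $54756$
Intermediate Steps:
$H{\left(q,A \right)} = -5 + q$
$m{\left(Q,U \right)} = -2 + Q + U$ ($m{\left(Q,U \right)} = \left(Q - 2\right) + U = \left(-2 + Q\right) + U = -2 + Q + U$)
$P{\left(O \right)} = O^{2}$
$E = 234$ ($E = \left(-5 - 4\right) \left(-26\right) = \left(-9\right) \left(-26\right) = 234$)
$\left(E + P{\left(m{\left(4,-2 \right)} \right)}\right)^{2} = \left(234 + \left(-2 + 4 - 2\right)^{2}\right)^{2} = \left(234 + 0^{2}\right)^{2} = \left(234 + 0\right)^{2} = 234^{2} = 54756$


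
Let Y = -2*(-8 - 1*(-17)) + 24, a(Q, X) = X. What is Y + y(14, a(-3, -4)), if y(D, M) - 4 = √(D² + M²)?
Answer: 10 + 2*√53 ≈ 24.560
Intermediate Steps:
y(D, M) = 4 + √(D² + M²)
Y = 6 (Y = -2*(-8 + 17) + 24 = -2*9 + 24 = -18 + 24 = 6)
Y + y(14, a(-3, -4)) = 6 + (4 + √(14² + (-4)²)) = 6 + (4 + √(196 + 16)) = 6 + (4 + √212) = 6 + (4 + 2*√53) = 10 + 2*√53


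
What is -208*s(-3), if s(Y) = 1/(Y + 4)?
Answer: -208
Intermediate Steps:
s(Y) = 1/(4 + Y)
-208*s(-3) = -208/(4 - 3) = -208/1 = -208*1 = -208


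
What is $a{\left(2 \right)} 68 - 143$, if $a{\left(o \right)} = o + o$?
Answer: $129$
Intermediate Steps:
$a{\left(o \right)} = 2 o$
$a{\left(2 \right)} 68 - 143 = 2 \cdot 2 \cdot 68 - 143 = 4 \cdot 68 - 143 = 272 - 143 = 129$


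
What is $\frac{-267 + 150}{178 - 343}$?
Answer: $\frac{39}{55} \approx 0.70909$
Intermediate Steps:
$\frac{-267 + 150}{178 - 343} = - \frac{117}{-165} = \left(-117\right) \left(- \frac{1}{165}\right) = \frac{39}{55}$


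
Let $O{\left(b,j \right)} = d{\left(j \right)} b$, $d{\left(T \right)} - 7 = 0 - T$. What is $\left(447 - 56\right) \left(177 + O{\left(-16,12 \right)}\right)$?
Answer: $100487$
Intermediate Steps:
$d{\left(T \right)} = 7 - T$ ($d{\left(T \right)} = 7 + \left(0 - T\right) = 7 - T$)
$O{\left(b,j \right)} = b \left(7 - j\right)$ ($O{\left(b,j \right)} = \left(7 - j\right) b = b \left(7 - j\right)$)
$\left(447 - 56\right) \left(177 + O{\left(-16,12 \right)}\right) = \left(447 - 56\right) \left(177 - 16 \left(7 - 12\right)\right) = \left(447 + \left(-160 + 104\right)\right) \left(177 - 16 \left(7 - 12\right)\right) = \left(447 - 56\right) \left(177 - -80\right) = 391 \left(177 + 80\right) = 391 \cdot 257 = 100487$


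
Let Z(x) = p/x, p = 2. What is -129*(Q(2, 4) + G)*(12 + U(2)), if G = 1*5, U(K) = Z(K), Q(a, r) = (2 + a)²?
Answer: -35217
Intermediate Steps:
Z(x) = 2/x
U(K) = 2/K
G = 5
-129*(Q(2, 4) + G)*(12 + U(2)) = -129*((2 + 2)² + 5)*(12 + 2/2) = -129*(4² + 5)*(12 + 2*(½)) = -129*(16 + 5)*(12 + 1) = -2709*13 = -129*273 = -35217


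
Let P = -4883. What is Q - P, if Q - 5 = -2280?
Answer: 2608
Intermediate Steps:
Q = -2275 (Q = 5 - 2280 = -2275)
Q - P = -2275 - 1*(-4883) = -2275 + 4883 = 2608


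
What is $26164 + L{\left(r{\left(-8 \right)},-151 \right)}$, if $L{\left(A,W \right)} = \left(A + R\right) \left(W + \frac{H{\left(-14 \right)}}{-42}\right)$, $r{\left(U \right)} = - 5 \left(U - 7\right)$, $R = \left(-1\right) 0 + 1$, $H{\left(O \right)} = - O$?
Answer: $\frac{43988}{3} \approx 14663.0$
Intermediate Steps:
$R = 1$ ($R = 0 + 1 = 1$)
$r{\left(U \right)} = 35 - 5 U$ ($r{\left(U \right)} = - 5 \left(-7 + U\right) = 35 - 5 U$)
$L{\left(A,W \right)} = \left(1 + A\right) \left(- \frac{1}{3} + W\right)$ ($L{\left(A,W \right)} = \left(A + 1\right) \left(W + \frac{\left(-1\right) \left(-14\right)}{-42}\right) = \left(1 + A\right) \left(W + 14 \left(- \frac{1}{42}\right)\right) = \left(1 + A\right) \left(W - \frac{1}{3}\right) = \left(1 + A\right) \left(- \frac{1}{3} + W\right)$)
$26164 + L{\left(r{\left(-8 \right)},-151 \right)} = 26164 - \left(\frac{454}{3} + \frac{35 - -40}{3} - \left(35 - -40\right) \left(-151\right)\right) = 26164 - \left(\frac{454}{3} + \frac{35 + 40}{3} - \left(35 + 40\right) \left(-151\right)\right) = 26164 - \frac{34504}{3} = \frac{43988}{3}$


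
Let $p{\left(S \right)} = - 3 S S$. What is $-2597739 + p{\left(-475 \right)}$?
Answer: $-3274614$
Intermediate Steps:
$p{\left(S \right)} = - 3 S^{2}$
$-2597739 + p{\left(-475 \right)} = -2597739 - 3 \left(-475\right)^{2} = -2597739 - 676875 = -3274614$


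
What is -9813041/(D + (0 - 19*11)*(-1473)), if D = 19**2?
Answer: -9813041/308218 ≈ -31.838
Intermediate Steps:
D = 361
-9813041/(D + (0 - 19*11)*(-1473)) = -9813041/(361 + (0 - 19*11)*(-1473)) = -9813041/(361 + (0 - 209)*(-1473)) = -9813041/(361 - 209*(-1473)) = -9813041/(361 + 307857) = -9813041/308218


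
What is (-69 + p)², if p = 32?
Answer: 1369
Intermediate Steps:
(-69 + p)² = (-69 + 32)² = (-37)² = 1369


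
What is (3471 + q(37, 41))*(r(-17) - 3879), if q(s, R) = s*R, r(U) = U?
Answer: -19433248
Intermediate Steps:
q(s, R) = R*s
(3471 + q(37, 41))*(r(-17) - 3879) = (3471 + 41*37)*(-17 - 3879) = (3471 + 1517)*(-3896) = 4988*(-3896) = -19433248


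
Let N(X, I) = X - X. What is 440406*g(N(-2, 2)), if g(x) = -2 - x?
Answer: -880812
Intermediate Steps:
N(X, I) = 0
440406*g(N(-2, 2)) = 440406*(-2 - 1*0) = 440406*(-2 + 0) = 440406*(-2) = -880812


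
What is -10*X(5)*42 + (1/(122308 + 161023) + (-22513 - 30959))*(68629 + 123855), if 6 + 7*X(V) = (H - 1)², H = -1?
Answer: -2916185543564084/283331 ≈ -1.0293e+10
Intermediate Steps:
X(V) = -2/7 (X(V) = -6/7 + (-1 - 1)²/7 = -6/7 + (⅐)*(-2)² = -6/7 + (⅐)*4 = -6/7 + 4/7 = -2/7)
-10*X(5)*42 + (1/(122308 + 161023) + (-22513 - 30959))*(68629 + 123855) = -10*(-2/7)*42 + (1/(122308 + 161023) + (-22513 - 30959))*(68629 + 123855) = (20/7)*42 + (1/283331 - 53472)*192484 = 120 + (1/283331 - 53472)*192484 = 120 - 15150275231/283331*192484 = 120 - 2916185577563804/283331 = -2916185543564084/283331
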